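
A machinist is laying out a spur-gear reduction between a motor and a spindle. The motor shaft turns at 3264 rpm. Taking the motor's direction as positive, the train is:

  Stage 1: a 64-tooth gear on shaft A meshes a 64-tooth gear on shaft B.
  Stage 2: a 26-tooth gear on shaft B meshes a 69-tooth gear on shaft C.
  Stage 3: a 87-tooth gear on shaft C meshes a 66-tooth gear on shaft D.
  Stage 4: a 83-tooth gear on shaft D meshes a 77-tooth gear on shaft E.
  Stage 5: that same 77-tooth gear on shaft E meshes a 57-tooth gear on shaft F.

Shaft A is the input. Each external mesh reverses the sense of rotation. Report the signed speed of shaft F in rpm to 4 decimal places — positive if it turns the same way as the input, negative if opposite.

-2360.7661 rpm (opposite to input, |ω| = 2360.7661 rpm)

Stage 1 [64T→64T]: ω = 3264.0000×64/64 = 3264.0000 rpm, dir flips to −; running = −3264.0000
Stage 2 [26T→69T]: ω = 3264.0000×26/69 = 1229.9130 rpm, dir flips to +; running = +1229.9130
Stage 3 [87T→66T]: ω = 1229.9130×87/66 = 1621.2490 rpm, dir flips to −; running = −1621.2490
Stage 4 [83T→77T]: ω = 1621.2490×83/77 = 1747.5801 rpm, dir flips to +; running = +1747.5801
Stage 5 [77T→57T]: ω = 1747.5801×77/57 = 2360.7661 rpm, dir flips to −; running = −2360.7661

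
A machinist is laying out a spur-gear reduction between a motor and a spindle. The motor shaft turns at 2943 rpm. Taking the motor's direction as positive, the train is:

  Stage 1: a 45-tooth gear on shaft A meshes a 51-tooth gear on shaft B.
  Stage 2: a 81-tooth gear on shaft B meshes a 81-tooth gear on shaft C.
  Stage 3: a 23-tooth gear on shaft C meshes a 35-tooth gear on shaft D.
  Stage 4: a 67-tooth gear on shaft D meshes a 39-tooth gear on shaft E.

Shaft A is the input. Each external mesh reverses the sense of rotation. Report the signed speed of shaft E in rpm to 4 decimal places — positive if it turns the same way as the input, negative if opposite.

+2931.5856 rpm (same as input, |ω| = 2931.5856 rpm)

Stage 1 [45T→51T]: ω = 2943.0000×45/51 = 2596.7647 rpm, dir flips to −; running = −2596.7647
Stage 2 [81T→81T]: ω = 2596.7647×81/81 = 2596.7647 rpm, dir flips to +; running = +2596.7647
Stage 3 [23T→35T]: ω = 2596.7647×23/35 = 1706.4454 rpm, dir flips to −; running = −1706.4454
Stage 4 [67T→39T]: ω = 1706.4454×67/39 = 2931.5856 rpm, dir flips to +; running = +2931.5856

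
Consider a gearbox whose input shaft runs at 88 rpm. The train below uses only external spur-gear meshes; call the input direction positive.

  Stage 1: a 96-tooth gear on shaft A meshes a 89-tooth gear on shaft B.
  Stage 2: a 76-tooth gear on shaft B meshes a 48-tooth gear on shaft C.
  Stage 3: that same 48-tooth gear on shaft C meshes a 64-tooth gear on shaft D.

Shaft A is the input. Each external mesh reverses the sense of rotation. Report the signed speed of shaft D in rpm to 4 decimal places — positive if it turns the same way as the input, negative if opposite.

Stage 1 [96T→89T]: ω = 88.0000×96/89 = 94.9213 rpm, dir flips to −; running = −94.9213
Stage 2 [76T→48T]: ω = 94.9213×76/48 = 150.2921 rpm, dir flips to +; running = +150.2921
Stage 3 [48T→64T]: ω = 150.2921×48/64 = 112.7191 rpm, dir flips to −; running = −112.7191

-112.7191 rpm (opposite to input, |ω| = 112.7191 rpm)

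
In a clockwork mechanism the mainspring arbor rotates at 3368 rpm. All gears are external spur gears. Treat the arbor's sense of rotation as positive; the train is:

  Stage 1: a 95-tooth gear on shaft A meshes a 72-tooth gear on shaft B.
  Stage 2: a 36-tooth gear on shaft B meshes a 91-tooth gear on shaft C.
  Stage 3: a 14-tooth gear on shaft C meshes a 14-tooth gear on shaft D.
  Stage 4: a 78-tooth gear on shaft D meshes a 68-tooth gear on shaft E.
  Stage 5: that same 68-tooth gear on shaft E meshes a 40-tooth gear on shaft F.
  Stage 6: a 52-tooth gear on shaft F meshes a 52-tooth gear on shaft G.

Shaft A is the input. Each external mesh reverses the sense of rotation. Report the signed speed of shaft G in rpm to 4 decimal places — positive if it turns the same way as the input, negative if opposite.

+3428.1429 rpm (same as input, |ω| = 3428.1429 rpm)

Stage 1 [95T→72T]: ω = 3368.0000×95/72 = 4443.8889 rpm, dir flips to −; running = −4443.8889
Stage 2 [36T→91T]: ω = 4443.8889×36/91 = 1758.0220 rpm, dir flips to +; running = +1758.0220
Stage 3 [14T→14T]: ω = 1758.0220×14/14 = 1758.0220 rpm, dir flips to −; running = −1758.0220
Stage 4 [78T→68T]: ω = 1758.0220×78/68 = 2016.5546 rpm, dir flips to +; running = +2016.5546
Stage 5 [68T→40T]: ω = 2016.5546×68/40 = 3428.1429 rpm, dir flips to −; running = −3428.1429
Stage 6 [52T→52T]: ω = 3428.1429×52/52 = 3428.1429 rpm, dir flips to +; running = +3428.1429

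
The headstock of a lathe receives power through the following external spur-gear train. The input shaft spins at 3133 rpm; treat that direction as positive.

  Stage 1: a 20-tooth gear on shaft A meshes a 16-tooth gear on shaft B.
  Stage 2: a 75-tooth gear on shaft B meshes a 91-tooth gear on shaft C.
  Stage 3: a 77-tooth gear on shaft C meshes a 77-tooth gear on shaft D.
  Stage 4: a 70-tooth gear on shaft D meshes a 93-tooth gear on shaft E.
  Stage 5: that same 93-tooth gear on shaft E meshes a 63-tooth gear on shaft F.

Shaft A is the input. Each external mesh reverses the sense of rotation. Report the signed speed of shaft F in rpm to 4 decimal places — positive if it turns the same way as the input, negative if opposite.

Stage 1 [20T→16T]: ω = 3133.0000×20/16 = 3916.2500 rpm, dir flips to −; running = −3916.2500
Stage 2 [75T→91T]: ω = 3916.2500×75/91 = 3227.6786 rpm, dir flips to +; running = +3227.6786
Stage 3 [77T→77T]: ω = 3227.6786×77/77 = 3227.6786 rpm, dir flips to −; running = −3227.6786
Stage 4 [70T→93T]: ω = 3227.6786×70/93 = 2429.4355 rpm, dir flips to +; running = +2429.4355
Stage 5 [93T→63T]: ω = 2429.4355×93/63 = 3586.3095 rpm, dir flips to −; running = −3586.3095

-3586.3095 rpm (opposite to input, |ω| = 3586.3095 rpm)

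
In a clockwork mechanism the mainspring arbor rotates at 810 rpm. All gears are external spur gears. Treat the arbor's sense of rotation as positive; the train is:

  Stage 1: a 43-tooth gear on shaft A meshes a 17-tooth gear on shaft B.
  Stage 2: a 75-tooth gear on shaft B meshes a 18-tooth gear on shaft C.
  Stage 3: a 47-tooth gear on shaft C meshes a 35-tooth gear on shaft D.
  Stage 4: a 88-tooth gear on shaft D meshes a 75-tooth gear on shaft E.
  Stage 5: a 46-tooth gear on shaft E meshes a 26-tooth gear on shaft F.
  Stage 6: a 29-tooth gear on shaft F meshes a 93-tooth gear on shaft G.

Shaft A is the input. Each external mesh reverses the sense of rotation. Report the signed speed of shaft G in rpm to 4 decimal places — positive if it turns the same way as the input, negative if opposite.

+7420.6862 rpm (same as input, |ω| = 7420.6862 rpm)

Stage 1 [43T→17T]: ω = 810.0000×43/17 = 2048.8235 rpm, dir flips to −; running = −2048.8235
Stage 2 [75T→18T]: ω = 2048.8235×75/18 = 8536.7647 rpm, dir flips to +; running = +8536.7647
Stage 3 [47T→35T]: ω = 8536.7647×47/35 = 11463.6555 rpm, dir flips to −; running = −11463.6555
Stage 4 [88T→75T]: ω = 11463.6555×88/75 = 13450.6891 rpm, dir flips to +; running = +13450.6891
Stage 5 [46T→26T]: ω = 13450.6891×46/26 = 23797.3730 rpm, dir flips to −; running = −23797.3730
Stage 6 [29T→93T]: ω = 23797.3730×29/93 = 7420.6862 rpm, dir flips to +; running = +7420.6862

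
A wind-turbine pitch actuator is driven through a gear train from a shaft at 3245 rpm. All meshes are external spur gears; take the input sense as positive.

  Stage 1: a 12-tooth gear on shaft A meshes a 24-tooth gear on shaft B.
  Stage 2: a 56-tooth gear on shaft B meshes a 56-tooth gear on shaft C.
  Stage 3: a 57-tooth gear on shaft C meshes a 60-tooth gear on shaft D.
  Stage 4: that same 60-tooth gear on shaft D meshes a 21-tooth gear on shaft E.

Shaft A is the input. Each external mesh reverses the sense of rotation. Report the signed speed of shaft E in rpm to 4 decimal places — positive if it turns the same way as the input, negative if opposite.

+4403.9286 rpm (same as input, |ω| = 4403.9286 rpm)

Stage 1 [12T→24T]: ω = 3245.0000×12/24 = 1622.5000 rpm, dir flips to −; running = −1622.5000
Stage 2 [56T→56T]: ω = 1622.5000×56/56 = 1622.5000 rpm, dir flips to +; running = +1622.5000
Stage 3 [57T→60T]: ω = 1622.5000×57/60 = 1541.3750 rpm, dir flips to −; running = −1541.3750
Stage 4 [60T→21T]: ω = 1541.3750×60/21 = 4403.9286 rpm, dir flips to +; running = +4403.9286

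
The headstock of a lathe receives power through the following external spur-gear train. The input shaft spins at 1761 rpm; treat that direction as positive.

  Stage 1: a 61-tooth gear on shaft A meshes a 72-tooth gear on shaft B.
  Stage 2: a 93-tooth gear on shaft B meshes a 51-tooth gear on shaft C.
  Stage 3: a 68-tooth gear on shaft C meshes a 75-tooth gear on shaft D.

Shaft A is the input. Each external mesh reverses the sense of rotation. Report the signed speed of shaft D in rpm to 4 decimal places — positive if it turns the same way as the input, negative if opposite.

-2466.7044 rpm (opposite to input, |ω| = 2466.7044 rpm)

Stage 1 [61T→72T]: ω = 1761.0000×61/72 = 1491.9583 rpm, dir flips to −; running = −1491.9583
Stage 2 [93T→51T]: ω = 1491.9583×93/51 = 2720.6299 rpm, dir flips to +; running = +2720.6299
Stage 3 [68T→75T]: ω = 2720.6299×68/75 = 2466.7044 rpm, dir flips to −; running = −2466.7044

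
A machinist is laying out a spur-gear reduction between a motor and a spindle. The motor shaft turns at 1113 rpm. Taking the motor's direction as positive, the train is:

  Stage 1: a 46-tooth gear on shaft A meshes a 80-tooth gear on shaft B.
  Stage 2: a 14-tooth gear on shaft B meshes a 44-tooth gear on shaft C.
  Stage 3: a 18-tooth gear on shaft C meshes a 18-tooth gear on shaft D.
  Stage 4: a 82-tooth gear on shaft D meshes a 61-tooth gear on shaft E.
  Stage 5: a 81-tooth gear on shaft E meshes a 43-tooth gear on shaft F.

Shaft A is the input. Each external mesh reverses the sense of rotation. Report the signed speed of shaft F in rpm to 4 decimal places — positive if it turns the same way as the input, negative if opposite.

-515.6309 rpm (opposite to input, |ω| = 515.6309 rpm)

Stage 1 [46T→80T]: ω = 1113.0000×46/80 = 639.9750 rpm, dir flips to −; running = −639.9750
Stage 2 [14T→44T]: ω = 639.9750×14/44 = 203.6284 rpm, dir flips to +; running = +203.6284
Stage 3 [18T→18T]: ω = 203.6284×18/18 = 203.6284 rpm, dir flips to −; running = −203.6284
Stage 4 [82T→61T]: ω = 203.6284×82/61 = 273.7300 rpm, dir flips to +; running = +273.7300
Stage 5 [81T→43T]: ω = 273.7300×81/43 = 515.6309 rpm, dir flips to −; running = −515.6309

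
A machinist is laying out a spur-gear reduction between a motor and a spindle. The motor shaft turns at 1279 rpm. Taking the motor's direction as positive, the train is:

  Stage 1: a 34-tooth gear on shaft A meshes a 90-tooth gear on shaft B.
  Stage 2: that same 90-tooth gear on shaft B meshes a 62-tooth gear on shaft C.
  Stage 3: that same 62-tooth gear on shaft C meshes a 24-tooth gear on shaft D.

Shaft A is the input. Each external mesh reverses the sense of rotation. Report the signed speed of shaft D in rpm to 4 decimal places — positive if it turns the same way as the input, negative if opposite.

-1811.9167 rpm (opposite to input, |ω| = 1811.9167 rpm)

Stage 1 [34T→90T]: ω = 1279.0000×34/90 = 483.1778 rpm, dir flips to −; running = −483.1778
Stage 2 [90T→62T]: ω = 483.1778×90/62 = 701.3871 rpm, dir flips to +; running = +701.3871
Stage 3 [62T→24T]: ω = 701.3871×62/24 = 1811.9167 rpm, dir flips to −; running = −1811.9167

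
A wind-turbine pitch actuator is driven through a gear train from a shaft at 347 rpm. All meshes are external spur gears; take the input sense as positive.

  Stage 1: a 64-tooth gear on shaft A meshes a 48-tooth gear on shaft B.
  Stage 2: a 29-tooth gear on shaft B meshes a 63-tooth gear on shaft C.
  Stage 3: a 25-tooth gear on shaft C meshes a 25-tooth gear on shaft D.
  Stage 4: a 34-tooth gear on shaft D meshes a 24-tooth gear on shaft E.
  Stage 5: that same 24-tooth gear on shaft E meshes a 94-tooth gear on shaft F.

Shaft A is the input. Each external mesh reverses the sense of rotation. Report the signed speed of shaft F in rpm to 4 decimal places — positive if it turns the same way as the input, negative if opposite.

Stage 1 [64T→48T]: ω = 347.0000×64/48 = 462.6667 rpm, dir flips to −; running = −462.6667
Stage 2 [29T→63T]: ω = 462.6667×29/63 = 212.9735 rpm, dir flips to +; running = +212.9735
Stage 3 [25T→25T]: ω = 212.9735×25/25 = 212.9735 rpm, dir flips to −; running = −212.9735
Stage 4 [34T→24T]: ω = 212.9735×34/24 = 301.7125 rpm, dir flips to +; running = +301.7125
Stage 5 [24T→94T]: ω = 301.7125×24/94 = 77.0330 rpm, dir flips to −; running = −77.0330

-77.0330 rpm (opposite to input, |ω| = 77.0330 rpm)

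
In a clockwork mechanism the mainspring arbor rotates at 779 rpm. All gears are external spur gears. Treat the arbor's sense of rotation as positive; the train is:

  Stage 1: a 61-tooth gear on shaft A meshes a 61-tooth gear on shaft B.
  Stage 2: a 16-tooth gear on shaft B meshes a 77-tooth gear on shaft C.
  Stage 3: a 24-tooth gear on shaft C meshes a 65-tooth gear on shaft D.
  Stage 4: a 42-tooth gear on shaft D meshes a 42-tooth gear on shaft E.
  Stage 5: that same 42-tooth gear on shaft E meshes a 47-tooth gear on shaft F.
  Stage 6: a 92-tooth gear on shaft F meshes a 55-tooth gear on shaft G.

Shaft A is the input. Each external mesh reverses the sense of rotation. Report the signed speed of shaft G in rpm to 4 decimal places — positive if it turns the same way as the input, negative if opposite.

+89.3390 rpm (same as input, |ω| = 89.3390 rpm)

Stage 1 [61T→61T]: ω = 779.0000×61/61 = 779.0000 rpm, dir flips to −; running = −779.0000
Stage 2 [16T→77T]: ω = 779.0000×16/77 = 161.8701 rpm, dir flips to +; running = +161.8701
Stage 3 [24T→65T]: ω = 161.8701×24/65 = 59.7674 rpm, dir flips to −; running = −59.7674
Stage 4 [42T→42T]: ω = 59.7674×42/42 = 59.7674 rpm, dir flips to +; running = +59.7674
Stage 5 [42T→47T]: ω = 59.7674×42/47 = 53.4092 rpm, dir flips to −; running = −53.4092
Stage 6 [92T→55T]: ω = 53.4092×92/55 = 89.3390 rpm, dir flips to +; running = +89.3390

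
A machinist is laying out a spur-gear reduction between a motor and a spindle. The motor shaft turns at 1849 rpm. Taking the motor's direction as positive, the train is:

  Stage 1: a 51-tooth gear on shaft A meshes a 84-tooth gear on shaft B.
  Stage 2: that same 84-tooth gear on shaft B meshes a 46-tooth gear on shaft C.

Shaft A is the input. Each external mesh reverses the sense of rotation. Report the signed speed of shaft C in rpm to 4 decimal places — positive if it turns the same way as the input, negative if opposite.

Stage 1 [51T→84T]: ω = 1849.0000×51/84 = 1122.6071 rpm, dir flips to −; running = −1122.6071
Stage 2 [84T→46T]: ω = 1122.6071×84/46 = 2049.9783 rpm, dir flips to +; running = +2049.9783

+2049.9783 rpm (same as input, |ω| = 2049.9783 rpm)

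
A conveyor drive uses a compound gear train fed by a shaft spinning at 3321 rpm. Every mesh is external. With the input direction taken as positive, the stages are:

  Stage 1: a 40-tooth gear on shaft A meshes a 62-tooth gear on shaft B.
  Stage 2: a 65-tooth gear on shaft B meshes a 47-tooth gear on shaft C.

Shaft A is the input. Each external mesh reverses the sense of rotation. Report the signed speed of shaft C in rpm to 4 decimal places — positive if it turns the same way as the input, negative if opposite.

+2963.1434 rpm (same as input, |ω| = 2963.1434 rpm)

Stage 1 [40T→62T]: ω = 3321.0000×40/62 = 2142.5806 rpm, dir flips to −; running = −2142.5806
Stage 2 [65T→47T]: ω = 2142.5806×65/47 = 2963.1434 rpm, dir flips to +; running = +2963.1434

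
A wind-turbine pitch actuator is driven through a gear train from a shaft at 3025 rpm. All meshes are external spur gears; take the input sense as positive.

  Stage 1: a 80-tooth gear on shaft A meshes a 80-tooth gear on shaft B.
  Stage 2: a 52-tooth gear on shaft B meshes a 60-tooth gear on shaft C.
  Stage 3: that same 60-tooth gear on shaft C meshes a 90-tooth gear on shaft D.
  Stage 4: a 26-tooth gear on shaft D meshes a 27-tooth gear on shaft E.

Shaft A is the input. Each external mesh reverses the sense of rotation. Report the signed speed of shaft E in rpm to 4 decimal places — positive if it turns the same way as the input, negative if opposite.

Stage 1 [80T→80T]: ω = 3025.0000×80/80 = 3025.0000 rpm, dir flips to −; running = −3025.0000
Stage 2 [52T→60T]: ω = 3025.0000×52/60 = 2621.6667 rpm, dir flips to +; running = +2621.6667
Stage 3 [60T→90T]: ω = 2621.6667×60/90 = 1747.7778 rpm, dir flips to −; running = −1747.7778
Stage 4 [26T→27T]: ω = 1747.7778×26/27 = 1683.0453 rpm, dir flips to +; running = +1683.0453

+1683.0453 rpm (same as input, |ω| = 1683.0453 rpm)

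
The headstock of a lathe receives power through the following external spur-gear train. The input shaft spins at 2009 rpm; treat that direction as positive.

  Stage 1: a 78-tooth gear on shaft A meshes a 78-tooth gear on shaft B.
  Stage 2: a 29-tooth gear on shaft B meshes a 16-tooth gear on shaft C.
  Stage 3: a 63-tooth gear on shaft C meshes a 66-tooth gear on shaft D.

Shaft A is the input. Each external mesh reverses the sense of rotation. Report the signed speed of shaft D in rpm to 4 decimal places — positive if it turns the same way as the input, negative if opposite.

Stage 1 [78T→78T]: ω = 2009.0000×78/78 = 2009.0000 rpm, dir flips to −; running = −2009.0000
Stage 2 [29T→16T]: ω = 2009.0000×29/16 = 3641.3125 rpm, dir flips to +; running = +3641.3125
Stage 3 [63T→66T]: ω = 3641.3125×63/66 = 3475.7983 rpm, dir flips to −; running = −3475.7983

-3475.7983 rpm (opposite to input, |ω| = 3475.7983 rpm)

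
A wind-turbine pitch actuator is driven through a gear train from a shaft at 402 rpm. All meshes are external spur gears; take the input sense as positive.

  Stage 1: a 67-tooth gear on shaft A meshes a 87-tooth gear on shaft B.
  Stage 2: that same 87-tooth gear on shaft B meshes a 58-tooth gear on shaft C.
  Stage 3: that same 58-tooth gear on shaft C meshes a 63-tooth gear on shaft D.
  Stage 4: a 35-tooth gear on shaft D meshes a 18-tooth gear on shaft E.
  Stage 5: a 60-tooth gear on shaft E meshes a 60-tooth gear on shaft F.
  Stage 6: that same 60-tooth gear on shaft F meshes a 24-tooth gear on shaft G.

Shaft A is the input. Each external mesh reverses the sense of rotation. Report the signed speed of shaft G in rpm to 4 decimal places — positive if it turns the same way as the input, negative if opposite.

+2078.2407 rpm (same as input, |ω| = 2078.2407 rpm)

Stage 1 [67T→87T]: ω = 402.0000×67/87 = 309.5862 rpm, dir flips to −; running = −309.5862
Stage 2 [87T→58T]: ω = 309.5862×87/58 = 464.3793 rpm, dir flips to +; running = +464.3793
Stage 3 [58T→63T]: ω = 464.3793×58/63 = 427.5238 rpm, dir flips to −; running = −427.5238
Stage 4 [35T→18T]: ω = 427.5238×35/18 = 831.2963 rpm, dir flips to +; running = +831.2963
Stage 5 [60T→60T]: ω = 831.2963×60/60 = 831.2963 rpm, dir flips to −; running = −831.2963
Stage 6 [60T→24T]: ω = 831.2963×60/24 = 2078.2407 rpm, dir flips to +; running = +2078.2407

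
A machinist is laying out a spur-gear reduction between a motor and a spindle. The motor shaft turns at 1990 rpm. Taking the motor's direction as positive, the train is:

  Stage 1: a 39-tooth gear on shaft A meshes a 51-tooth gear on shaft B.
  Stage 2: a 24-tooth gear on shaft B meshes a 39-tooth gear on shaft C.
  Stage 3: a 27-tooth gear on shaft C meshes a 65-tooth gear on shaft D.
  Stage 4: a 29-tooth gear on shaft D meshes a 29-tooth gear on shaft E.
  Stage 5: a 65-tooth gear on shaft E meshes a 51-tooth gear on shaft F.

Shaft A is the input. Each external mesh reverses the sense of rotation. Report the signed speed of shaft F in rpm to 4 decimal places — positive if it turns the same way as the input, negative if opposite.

-495.7785 rpm (opposite to input, |ω| = 495.7785 rpm)

Stage 1 [39T→51T]: ω = 1990.0000×39/51 = 1521.7647 rpm, dir flips to −; running = −1521.7647
Stage 2 [24T→39T]: ω = 1521.7647×24/39 = 936.4706 rpm, dir flips to +; running = +936.4706
Stage 3 [27T→65T]: ω = 936.4706×27/65 = 388.9955 rpm, dir flips to −; running = −388.9955
Stage 4 [29T→29T]: ω = 388.9955×29/29 = 388.9955 rpm, dir flips to +; running = +388.9955
Stage 5 [65T→51T]: ω = 388.9955×65/51 = 495.7785 rpm, dir flips to −; running = −495.7785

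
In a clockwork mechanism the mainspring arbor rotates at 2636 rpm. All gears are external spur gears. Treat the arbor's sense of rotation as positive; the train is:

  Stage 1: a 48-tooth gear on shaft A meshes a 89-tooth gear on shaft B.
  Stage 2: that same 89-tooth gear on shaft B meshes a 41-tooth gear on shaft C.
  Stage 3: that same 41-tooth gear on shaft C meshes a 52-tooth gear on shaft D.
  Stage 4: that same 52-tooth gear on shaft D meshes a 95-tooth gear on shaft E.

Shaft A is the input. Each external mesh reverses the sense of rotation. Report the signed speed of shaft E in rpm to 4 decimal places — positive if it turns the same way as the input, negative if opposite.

Stage 1 [48T→89T]: ω = 2636.0000×48/89 = 1421.6629 rpm, dir flips to −; running = −1421.6629
Stage 2 [89T→41T]: ω = 1421.6629×89/41 = 3086.0488 rpm, dir flips to +; running = +3086.0488
Stage 3 [41T→52T]: ω = 3086.0488×41/52 = 2433.2308 rpm, dir flips to −; running = −2433.2308
Stage 4 [52T→95T]: ω = 2433.2308×52/95 = 1331.8737 rpm, dir flips to +; running = +1331.8737

+1331.8737 rpm (same as input, |ω| = 1331.8737 rpm)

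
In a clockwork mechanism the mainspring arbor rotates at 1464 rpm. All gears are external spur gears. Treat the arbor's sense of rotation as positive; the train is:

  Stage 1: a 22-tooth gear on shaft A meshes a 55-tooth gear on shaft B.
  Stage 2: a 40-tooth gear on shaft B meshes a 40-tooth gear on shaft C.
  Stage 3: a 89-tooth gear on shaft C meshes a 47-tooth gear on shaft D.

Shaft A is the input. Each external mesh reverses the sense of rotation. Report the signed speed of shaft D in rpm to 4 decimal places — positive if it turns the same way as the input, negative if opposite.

-1108.9021 rpm (opposite to input, |ω| = 1108.9021 rpm)

Stage 1 [22T→55T]: ω = 1464.0000×22/55 = 585.6000 rpm, dir flips to −; running = −585.6000
Stage 2 [40T→40T]: ω = 585.6000×40/40 = 585.6000 rpm, dir flips to +; running = +585.6000
Stage 3 [89T→47T]: ω = 585.6000×89/47 = 1108.9021 rpm, dir flips to −; running = −1108.9021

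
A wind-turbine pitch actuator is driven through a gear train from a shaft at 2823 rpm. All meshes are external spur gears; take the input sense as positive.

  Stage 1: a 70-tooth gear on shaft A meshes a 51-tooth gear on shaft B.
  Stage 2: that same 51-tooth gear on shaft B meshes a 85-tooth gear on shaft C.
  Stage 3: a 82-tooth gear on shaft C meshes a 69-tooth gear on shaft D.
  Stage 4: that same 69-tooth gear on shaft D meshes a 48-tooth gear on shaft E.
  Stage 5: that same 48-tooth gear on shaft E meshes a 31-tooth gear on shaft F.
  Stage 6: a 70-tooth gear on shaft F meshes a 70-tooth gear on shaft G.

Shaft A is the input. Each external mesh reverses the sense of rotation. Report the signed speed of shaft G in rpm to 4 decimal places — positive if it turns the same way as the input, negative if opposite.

+6149.5332 rpm (same as input, |ω| = 6149.5332 rpm)

Stage 1 [70T→51T]: ω = 2823.0000×70/51 = 3874.7059 rpm, dir flips to −; running = −3874.7059
Stage 2 [51T→85T]: ω = 3874.7059×51/85 = 2324.8235 rpm, dir flips to +; running = +2324.8235
Stage 3 [82T→69T]: ω = 2324.8235×82/69 = 2762.8338 rpm, dir flips to −; running = −2762.8338
Stage 4 [69T→48T]: ω = 2762.8338×69/48 = 3971.5735 rpm, dir flips to +; running = +3971.5735
Stage 5 [48T→31T]: ω = 3971.5735×48/31 = 6149.5332 rpm, dir flips to −; running = −6149.5332
Stage 6 [70T→70T]: ω = 6149.5332×70/70 = 6149.5332 rpm, dir flips to +; running = +6149.5332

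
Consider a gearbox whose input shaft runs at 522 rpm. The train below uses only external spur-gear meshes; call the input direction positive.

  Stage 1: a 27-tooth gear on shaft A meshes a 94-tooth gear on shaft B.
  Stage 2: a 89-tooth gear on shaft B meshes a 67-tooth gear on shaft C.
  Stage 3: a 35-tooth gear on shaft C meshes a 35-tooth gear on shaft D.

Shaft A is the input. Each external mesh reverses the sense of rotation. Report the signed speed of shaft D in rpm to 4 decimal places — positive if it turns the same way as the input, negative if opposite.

Stage 1 [27T→94T]: ω = 522.0000×27/94 = 149.9362 rpm, dir flips to −; running = −149.9362
Stage 2 [89T→67T]: ω = 149.9362×89/67 = 199.1689 rpm, dir flips to +; running = +199.1689
Stage 3 [35T→35T]: ω = 199.1689×35/35 = 199.1689 rpm, dir flips to −; running = −199.1689

-199.1689 rpm (opposite to input, |ω| = 199.1689 rpm)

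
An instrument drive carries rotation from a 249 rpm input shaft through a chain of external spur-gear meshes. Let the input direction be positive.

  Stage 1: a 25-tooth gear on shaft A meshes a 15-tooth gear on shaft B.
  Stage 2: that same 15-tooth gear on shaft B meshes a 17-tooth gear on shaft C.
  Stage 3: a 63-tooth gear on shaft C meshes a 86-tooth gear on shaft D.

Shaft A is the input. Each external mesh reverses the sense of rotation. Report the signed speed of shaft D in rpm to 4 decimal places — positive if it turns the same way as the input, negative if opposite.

Stage 1 [25T→15T]: ω = 249.0000×25/15 = 415.0000 rpm, dir flips to −; running = −415.0000
Stage 2 [15T→17T]: ω = 415.0000×15/17 = 366.1765 rpm, dir flips to +; running = +366.1765
Stage 3 [63T→86T]: ω = 366.1765×63/86 = 268.2456 rpm, dir flips to −; running = −268.2456

-268.2456 rpm (opposite to input, |ω| = 268.2456 rpm)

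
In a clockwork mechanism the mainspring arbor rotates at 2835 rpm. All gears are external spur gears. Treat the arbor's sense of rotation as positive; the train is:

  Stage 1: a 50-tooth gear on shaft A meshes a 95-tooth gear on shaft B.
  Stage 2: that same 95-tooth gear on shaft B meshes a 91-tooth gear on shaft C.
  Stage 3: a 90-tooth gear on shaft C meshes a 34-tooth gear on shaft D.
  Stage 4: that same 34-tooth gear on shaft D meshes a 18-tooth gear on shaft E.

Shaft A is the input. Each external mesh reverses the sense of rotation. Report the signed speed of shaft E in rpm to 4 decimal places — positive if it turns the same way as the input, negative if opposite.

Stage 1 [50T→95T]: ω = 2835.0000×50/95 = 1492.1053 rpm, dir flips to −; running = −1492.1053
Stage 2 [95T→91T]: ω = 1492.1053×95/91 = 1557.6923 rpm, dir flips to +; running = +1557.6923
Stage 3 [90T→34T]: ω = 1557.6923×90/34 = 4123.3032 rpm, dir flips to −; running = −4123.3032
Stage 4 [34T→18T]: ω = 4123.3032×34/18 = 7788.4615 rpm, dir flips to +; running = +7788.4615

+7788.4615 rpm (same as input, |ω| = 7788.4615 rpm)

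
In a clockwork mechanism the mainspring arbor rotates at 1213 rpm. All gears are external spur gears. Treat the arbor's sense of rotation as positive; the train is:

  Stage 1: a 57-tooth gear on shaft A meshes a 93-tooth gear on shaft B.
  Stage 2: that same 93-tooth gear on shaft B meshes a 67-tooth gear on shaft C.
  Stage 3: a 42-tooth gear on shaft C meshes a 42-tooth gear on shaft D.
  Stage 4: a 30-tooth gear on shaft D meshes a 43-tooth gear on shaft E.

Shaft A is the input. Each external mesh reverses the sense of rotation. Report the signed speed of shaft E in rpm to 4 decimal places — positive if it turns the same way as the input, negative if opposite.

+719.9688 rpm (same as input, |ω| = 719.9688 rpm)

Stage 1 [57T→93T]: ω = 1213.0000×57/93 = 743.4516 rpm, dir flips to −; running = −743.4516
Stage 2 [93T→67T]: ω = 743.4516×93/67 = 1031.9552 rpm, dir flips to +; running = +1031.9552
Stage 3 [42T→42T]: ω = 1031.9552×42/42 = 1031.9552 rpm, dir flips to −; running = −1031.9552
Stage 4 [30T→43T]: ω = 1031.9552×30/43 = 719.9688 rpm, dir flips to +; running = +719.9688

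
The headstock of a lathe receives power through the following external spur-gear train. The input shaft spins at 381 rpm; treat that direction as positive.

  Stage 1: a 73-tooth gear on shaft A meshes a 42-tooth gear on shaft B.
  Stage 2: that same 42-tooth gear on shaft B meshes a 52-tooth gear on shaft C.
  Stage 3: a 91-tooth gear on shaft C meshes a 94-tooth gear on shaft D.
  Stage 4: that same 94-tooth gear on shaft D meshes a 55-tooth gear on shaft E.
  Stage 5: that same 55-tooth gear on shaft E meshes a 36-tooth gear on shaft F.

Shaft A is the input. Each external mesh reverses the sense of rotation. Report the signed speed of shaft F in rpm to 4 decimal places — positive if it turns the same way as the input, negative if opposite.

-1352.0208 rpm (opposite to input, |ω| = 1352.0208 rpm)

Stage 1 [73T→42T]: ω = 381.0000×73/42 = 662.2143 rpm, dir flips to −; running = −662.2143
Stage 2 [42T→52T]: ω = 662.2143×42/52 = 534.8654 rpm, dir flips to +; running = +534.8654
Stage 3 [91T→94T]: ω = 534.8654×91/94 = 517.7952 rpm, dir flips to −; running = −517.7952
Stage 4 [94T→55T]: ω = 517.7952×94/55 = 884.9591 rpm, dir flips to +; running = +884.9591
Stage 5 [55T→36T]: ω = 884.9591×55/36 = 1352.0208 rpm, dir flips to −; running = −1352.0208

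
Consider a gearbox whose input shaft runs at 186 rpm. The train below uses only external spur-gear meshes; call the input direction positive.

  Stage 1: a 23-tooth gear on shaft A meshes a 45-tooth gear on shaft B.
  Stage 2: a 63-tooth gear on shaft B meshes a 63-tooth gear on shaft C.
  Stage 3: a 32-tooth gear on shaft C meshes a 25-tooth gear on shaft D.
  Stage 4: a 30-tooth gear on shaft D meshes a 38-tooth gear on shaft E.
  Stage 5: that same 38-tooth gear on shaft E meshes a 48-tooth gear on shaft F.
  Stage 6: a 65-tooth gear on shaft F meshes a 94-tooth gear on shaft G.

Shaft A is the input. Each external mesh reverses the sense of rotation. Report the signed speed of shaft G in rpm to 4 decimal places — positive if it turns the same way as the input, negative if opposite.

Stage 1 [23T→45T]: ω = 186.0000×23/45 = 95.0667 rpm, dir flips to −; running = −95.0667
Stage 2 [63T→63T]: ω = 95.0667×63/63 = 95.0667 rpm, dir flips to +; running = +95.0667
Stage 3 [32T→25T]: ω = 95.0667×32/25 = 121.6853 rpm, dir flips to −; running = −121.6853
Stage 4 [30T→38T]: ω = 121.6853×30/38 = 96.0674 rpm, dir flips to +; running = +96.0674
Stage 5 [38T→48T]: ω = 96.0674×38/48 = 76.0533 rpm, dir flips to −; running = −76.0533
Stage 6 [65T→94T]: ω = 76.0533×65/94 = 52.5901 rpm, dir flips to +; running = +52.5901

+52.5901 rpm (same as input, |ω| = 52.5901 rpm)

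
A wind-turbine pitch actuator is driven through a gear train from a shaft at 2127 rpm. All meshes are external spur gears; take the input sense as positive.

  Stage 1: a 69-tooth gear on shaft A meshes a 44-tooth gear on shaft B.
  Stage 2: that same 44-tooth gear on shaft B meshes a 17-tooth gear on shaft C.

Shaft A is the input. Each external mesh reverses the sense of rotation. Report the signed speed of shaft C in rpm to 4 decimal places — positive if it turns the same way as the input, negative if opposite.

Stage 1 [69T→44T]: ω = 2127.0000×69/44 = 3335.5227 rpm, dir flips to −; running = −3335.5227
Stage 2 [44T→17T]: ω = 3335.5227×44/17 = 8633.1176 rpm, dir flips to +; running = +8633.1176

+8633.1176 rpm (same as input, |ω| = 8633.1176 rpm)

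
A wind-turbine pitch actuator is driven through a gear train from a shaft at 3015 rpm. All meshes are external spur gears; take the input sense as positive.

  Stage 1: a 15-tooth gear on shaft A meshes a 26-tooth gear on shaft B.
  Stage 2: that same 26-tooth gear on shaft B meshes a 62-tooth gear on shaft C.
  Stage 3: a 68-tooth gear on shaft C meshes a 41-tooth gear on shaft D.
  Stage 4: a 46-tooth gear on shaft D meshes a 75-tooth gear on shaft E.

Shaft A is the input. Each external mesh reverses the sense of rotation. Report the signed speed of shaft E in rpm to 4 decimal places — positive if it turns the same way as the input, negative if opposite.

+742.0079 rpm (same as input, |ω| = 742.0079 rpm)

Stage 1 [15T→26T]: ω = 3015.0000×15/26 = 1739.4231 rpm, dir flips to −; running = −1739.4231
Stage 2 [26T→62T]: ω = 1739.4231×26/62 = 729.4355 rpm, dir flips to +; running = +729.4355
Stage 3 [68T→41T]: ω = 729.4355×68/41 = 1209.7954 rpm, dir flips to −; running = −1209.7954
Stage 4 [46T→75T]: ω = 1209.7954×46/75 = 742.0079 rpm, dir flips to +; running = +742.0079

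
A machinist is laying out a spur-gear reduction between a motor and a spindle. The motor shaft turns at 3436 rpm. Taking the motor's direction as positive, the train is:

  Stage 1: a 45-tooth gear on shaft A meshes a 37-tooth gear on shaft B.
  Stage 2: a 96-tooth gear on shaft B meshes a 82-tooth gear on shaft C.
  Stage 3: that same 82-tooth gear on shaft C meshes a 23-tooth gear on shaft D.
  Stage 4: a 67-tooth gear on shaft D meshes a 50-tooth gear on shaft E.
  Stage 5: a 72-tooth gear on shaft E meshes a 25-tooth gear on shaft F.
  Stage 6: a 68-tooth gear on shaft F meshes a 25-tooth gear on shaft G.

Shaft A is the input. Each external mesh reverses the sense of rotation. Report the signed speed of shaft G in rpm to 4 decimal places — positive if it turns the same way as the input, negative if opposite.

Stage 1 [45T→37T]: ω = 3436.0000×45/37 = 4178.9189 rpm, dir flips to −; running = −4178.9189
Stage 2 [96T→82T]: ω = 4178.9189×96/82 = 4892.3929 rpm, dir flips to +; running = +4892.3929
Stage 3 [82T→23T]: ω = 4892.3929×82/23 = 17442.4442 rpm, dir flips to −; running = −17442.4442
Stage 4 [67T→50T]: ω = 17442.4442×67/50 = 23372.8752 rpm, dir flips to +; running = +23372.8752
Stage 5 [72T→25T]: ω = 23372.8752×72/25 = 67313.8806 rpm, dir flips to −; running = −67313.8806
Stage 6 [68T→25T]: ω = 67313.8806×68/25 = 183093.7552 rpm, dir flips to +; running = +183093.7552

+183093.7552 rpm (same as input, |ω| = 183093.7552 rpm)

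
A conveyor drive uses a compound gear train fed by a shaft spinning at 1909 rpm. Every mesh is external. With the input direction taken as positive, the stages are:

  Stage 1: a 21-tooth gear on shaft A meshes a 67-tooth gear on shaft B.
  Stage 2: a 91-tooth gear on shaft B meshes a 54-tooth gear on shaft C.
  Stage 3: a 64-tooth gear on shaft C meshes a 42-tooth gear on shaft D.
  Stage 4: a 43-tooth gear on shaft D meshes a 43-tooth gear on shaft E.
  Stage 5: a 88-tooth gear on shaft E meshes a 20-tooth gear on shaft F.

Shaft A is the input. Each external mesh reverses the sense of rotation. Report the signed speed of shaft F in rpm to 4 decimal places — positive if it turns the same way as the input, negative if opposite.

-6760.5404 rpm (opposite to input, |ω| = 6760.5404 rpm)

Stage 1 [21T→67T]: ω = 1909.0000×21/67 = 598.3433 rpm, dir flips to −; running = −598.3433
Stage 2 [91T→54T]: ω = 598.3433×91/54 = 1008.3192 rpm, dir flips to +; running = +1008.3192
Stage 3 [64T→42T]: ω = 1008.3192×64/42 = 1536.4865 rpm, dir flips to −; running = −1536.4865
Stage 4 [43T→43T]: ω = 1536.4865×43/43 = 1536.4865 rpm, dir flips to +; running = +1536.4865
Stage 5 [88T→20T]: ω = 1536.4865×88/20 = 6760.5404 rpm, dir flips to −; running = −6760.5404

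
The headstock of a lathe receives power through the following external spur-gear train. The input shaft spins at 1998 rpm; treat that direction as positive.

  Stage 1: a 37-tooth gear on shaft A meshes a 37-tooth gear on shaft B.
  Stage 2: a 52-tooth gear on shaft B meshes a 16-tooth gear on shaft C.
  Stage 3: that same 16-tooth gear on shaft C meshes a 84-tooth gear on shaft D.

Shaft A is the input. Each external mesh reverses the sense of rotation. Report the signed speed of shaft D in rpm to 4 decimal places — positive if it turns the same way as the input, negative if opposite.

Stage 1 [37T→37T]: ω = 1998.0000×37/37 = 1998.0000 rpm, dir flips to −; running = −1998.0000
Stage 2 [52T→16T]: ω = 1998.0000×52/16 = 6493.5000 rpm, dir flips to +; running = +6493.5000
Stage 3 [16T→84T]: ω = 6493.5000×16/84 = 1236.8571 rpm, dir flips to −; running = −1236.8571

-1236.8571 rpm (opposite to input, |ω| = 1236.8571 rpm)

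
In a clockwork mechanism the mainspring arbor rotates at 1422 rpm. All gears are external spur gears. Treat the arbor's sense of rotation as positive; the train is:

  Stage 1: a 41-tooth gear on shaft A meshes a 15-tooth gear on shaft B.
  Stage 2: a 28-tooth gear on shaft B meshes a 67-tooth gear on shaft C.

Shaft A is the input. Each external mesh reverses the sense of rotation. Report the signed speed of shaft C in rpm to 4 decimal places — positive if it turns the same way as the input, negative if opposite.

Stage 1 [41T→15T]: ω = 1422.0000×41/15 = 3886.8000 rpm, dir flips to −; running = −3886.8000
Stage 2 [28T→67T]: ω = 3886.8000×28/67 = 1624.3343 rpm, dir flips to +; running = +1624.3343

+1624.3343 rpm (same as input, |ω| = 1624.3343 rpm)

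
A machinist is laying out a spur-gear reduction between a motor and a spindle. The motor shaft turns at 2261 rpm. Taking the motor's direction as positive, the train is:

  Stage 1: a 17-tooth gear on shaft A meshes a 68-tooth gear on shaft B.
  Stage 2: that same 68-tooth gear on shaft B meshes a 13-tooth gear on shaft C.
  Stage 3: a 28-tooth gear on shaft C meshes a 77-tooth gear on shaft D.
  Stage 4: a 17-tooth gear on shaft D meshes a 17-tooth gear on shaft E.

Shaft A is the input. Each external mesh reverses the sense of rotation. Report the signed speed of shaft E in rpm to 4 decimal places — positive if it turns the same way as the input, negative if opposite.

Stage 1 [17T→68T]: ω = 2261.0000×17/68 = 565.2500 rpm, dir flips to −; running = −565.2500
Stage 2 [68T→13T]: ω = 565.2500×68/13 = 2956.6923 rpm, dir flips to +; running = +2956.6923
Stage 3 [28T→77T]: ω = 2956.6923×28/77 = 1075.1608 rpm, dir flips to −; running = −1075.1608
Stage 4 [17T→17T]: ω = 1075.1608×17/17 = 1075.1608 rpm, dir flips to +; running = +1075.1608

+1075.1608 rpm (same as input, |ω| = 1075.1608 rpm)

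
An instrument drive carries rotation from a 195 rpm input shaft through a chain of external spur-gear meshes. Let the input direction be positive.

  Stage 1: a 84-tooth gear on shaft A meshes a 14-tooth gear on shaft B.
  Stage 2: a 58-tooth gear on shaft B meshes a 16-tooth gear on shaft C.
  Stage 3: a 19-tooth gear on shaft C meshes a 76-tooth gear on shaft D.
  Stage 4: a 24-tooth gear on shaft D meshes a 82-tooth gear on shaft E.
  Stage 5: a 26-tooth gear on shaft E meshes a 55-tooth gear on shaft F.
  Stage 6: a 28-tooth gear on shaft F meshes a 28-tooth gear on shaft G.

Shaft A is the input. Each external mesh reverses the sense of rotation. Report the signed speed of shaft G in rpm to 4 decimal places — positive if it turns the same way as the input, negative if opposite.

+146.7040 rpm (same as input, |ω| = 146.7040 rpm)

Stage 1 [84T→14T]: ω = 195.0000×84/14 = 1170.0000 rpm, dir flips to −; running = −1170.0000
Stage 2 [58T→16T]: ω = 1170.0000×58/16 = 4241.2500 rpm, dir flips to +; running = +4241.2500
Stage 3 [19T→76T]: ω = 4241.2500×19/76 = 1060.3125 rpm, dir flips to −; running = −1060.3125
Stage 4 [24T→82T]: ω = 1060.3125×24/82 = 310.3354 rpm, dir flips to +; running = +310.3354
Stage 5 [26T→55T]: ω = 310.3354×26/55 = 146.7040 rpm, dir flips to −; running = −146.7040
Stage 6 [28T→28T]: ω = 146.7040×28/28 = 146.7040 rpm, dir flips to +; running = +146.7040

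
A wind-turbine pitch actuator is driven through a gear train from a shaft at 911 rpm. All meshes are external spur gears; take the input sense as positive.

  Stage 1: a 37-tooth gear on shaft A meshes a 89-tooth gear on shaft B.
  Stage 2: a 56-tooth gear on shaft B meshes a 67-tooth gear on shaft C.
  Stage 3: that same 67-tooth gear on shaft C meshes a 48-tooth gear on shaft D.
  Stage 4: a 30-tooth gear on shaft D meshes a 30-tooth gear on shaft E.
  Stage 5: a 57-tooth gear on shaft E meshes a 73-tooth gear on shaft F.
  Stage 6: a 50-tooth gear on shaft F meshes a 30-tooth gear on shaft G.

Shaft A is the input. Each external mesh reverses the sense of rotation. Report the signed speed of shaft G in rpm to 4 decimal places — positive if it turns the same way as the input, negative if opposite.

Stage 1 [37T→89T]: ω = 911.0000×37/89 = 378.7303 rpm, dir flips to −; running = −378.7303
Stage 2 [56T→67T]: ω = 378.7303×56/67 = 316.5507 rpm, dir flips to +; running = +316.5507
Stage 3 [67T→48T]: ω = 316.5507×67/48 = 441.8521 rpm, dir flips to −; running = −441.8521
Stage 4 [30T→30T]: ω = 441.8521×30/30 = 441.8521 rpm, dir flips to +; running = +441.8521
Stage 5 [57T→73T]: ω = 441.8521×57/73 = 345.0078 rpm, dir flips to −; running = −345.0078
Stage 6 [50T→30T]: ω = 345.0078×50/30 = 575.0130 rpm, dir flips to +; running = +575.0130

+575.0130 rpm (same as input, |ω| = 575.0130 rpm)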